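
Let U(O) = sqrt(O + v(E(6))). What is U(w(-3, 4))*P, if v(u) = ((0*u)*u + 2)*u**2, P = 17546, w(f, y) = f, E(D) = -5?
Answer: 17546*sqrt(47) ≈ 1.2029e+5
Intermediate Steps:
v(u) = 2*u**2 (v(u) = (0*u + 2)*u**2 = (0 + 2)*u**2 = 2*u**2)
U(O) = sqrt(50 + O) (U(O) = sqrt(O + 2*(-5)**2) = sqrt(O + 2*25) = sqrt(O + 50) = sqrt(50 + O))
U(w(-3, 4))*P = sqrt(50 - 3)*17546 = sqrt(47)*17546 = 17546*sqrt(47)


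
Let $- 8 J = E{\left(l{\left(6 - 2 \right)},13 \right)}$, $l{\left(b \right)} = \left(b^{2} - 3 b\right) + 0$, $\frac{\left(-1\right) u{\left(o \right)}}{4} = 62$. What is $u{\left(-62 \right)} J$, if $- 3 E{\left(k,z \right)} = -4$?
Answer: $\frac{124}{3} \approx 41.333$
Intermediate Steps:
$u{\left(o \right)} = -248$ ($u{\left(o \right)} = \left(-4\right) 62 = -248$)
$l{\left(b \right)} = b^{2} - 3 b$
$E{\left(k,z \right)} = \frac{4}{3}$ ($E{\left(k,z \right)} = \left(- \frac{1}{3}\right) \left(-4\right) = \frac{4}{3}$)
$J = - \frac{1}{6}$ ($J = \left(- \frac{1}{8}\right) \frac{4}{3} = - \frac{1}{6} \approx -0.16667$)
$u{\left(-62 \right)} J = \left(-248\right) \left(- \frac{1}{6}\right) = \frac{124}{3}$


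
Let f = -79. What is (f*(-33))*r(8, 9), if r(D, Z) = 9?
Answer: 23463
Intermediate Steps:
(f*(-33))*r(8, 9) = -79*(-33)*9 = 2607*9 = 23463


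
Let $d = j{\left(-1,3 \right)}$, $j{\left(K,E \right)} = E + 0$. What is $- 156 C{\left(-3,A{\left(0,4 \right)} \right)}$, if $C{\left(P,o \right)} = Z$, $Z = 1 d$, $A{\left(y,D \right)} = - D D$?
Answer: $-468$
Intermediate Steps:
$j{\left(K,E \right)} = E$
$A{\left(y,D \right)} = - D^{2}$
$d = 3$
$Z = 3$ ($Z = 1 \cdot 3 = 3$)
$C{\left(P,o \right)} = 3$
$- 156 C{\left(-3,A{\left(0,4 \right)} \right)} = \left(-156\right) 3 = -468$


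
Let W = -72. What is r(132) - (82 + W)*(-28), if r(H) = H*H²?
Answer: 2300248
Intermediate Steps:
r(H) = H³
r(132) - (82 + W)*(-28) = 132³ - (82 - 72)*(-28) = 2299968 - 10*(-28) = 2299968 - 1*(-280) = 2299968 + 280 = 2300248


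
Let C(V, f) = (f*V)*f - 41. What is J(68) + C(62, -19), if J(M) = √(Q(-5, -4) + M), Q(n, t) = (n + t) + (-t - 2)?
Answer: 22341 + √61 ≈ 22349.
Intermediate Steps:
Q(n, t) = -2 + n (Q(n, t) = (n + t) + (-2 - t) = -2 + n)
J(M) = √(-7 + M) (J(M) = √((-2 - 5) + M) = √(-7 + M))
C(V, f) = -41 + V*f² (C(V, f) = (V*f)*f - 41 = V*f² - 41 = -41 + V*f²)
J(68) + C(62, -19) = √(-7 + 68) + (-41 + 62*(-19)²) = √61 + (-41 + 62*361) = √61 + (-41 + 22382) = √61 + 22341 = 22341 + √61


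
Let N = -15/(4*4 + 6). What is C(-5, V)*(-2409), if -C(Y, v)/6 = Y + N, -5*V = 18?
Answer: -82125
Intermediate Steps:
V = -18/5 (V = -1/5*18 = -18/5 ≈ -3.6000)
N = -15/22 (N = -15/(16 + 6) = -15/22 ≈ -0.68182)
C(Y, v) = 45/11 - 6*Y (C(Y, v) = -6*(Y - 15/22) = -6*(-15/22 + Y) = 45/11 - 6*Y)
C(-5, V)*(-2409) = (45/11 - 6*(-5))*(-2409) = (45/11 + 30)*(-2409) = (375/11)*(-2409) = -82125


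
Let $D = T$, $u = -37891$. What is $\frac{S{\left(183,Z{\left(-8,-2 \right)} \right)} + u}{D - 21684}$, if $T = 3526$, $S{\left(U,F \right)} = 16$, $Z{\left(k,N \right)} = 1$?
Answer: $\frac{37875}{18158} \approx 2.0859$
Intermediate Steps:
$D = 3526$
$\frac{S{\left(183,Z{\left(-8,-2 \right)} \right)} + u}{D - 21684} = \frac{16 - 37891}{3526 - 21684} = - \frac{37875}{-18158} = \left(-37875\right) \left(- \frac{1}{18158}\right) = \frac{37875}{18158}$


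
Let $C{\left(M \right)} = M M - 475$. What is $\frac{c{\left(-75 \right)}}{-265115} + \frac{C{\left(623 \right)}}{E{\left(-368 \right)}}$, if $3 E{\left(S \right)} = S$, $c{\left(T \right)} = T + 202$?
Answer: $- \frac{154159358683}{48781160} \approx -3160.2$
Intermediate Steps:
$c{\left(T \right)} = 202 + T$
$E{\left(S \right)} = \frac{S}{3}$
$C{\left(M \right)} = -475 + M^{2}$ ($C{\left(M \right)} = M^{2} - 475 = -475 + M^{2}$)
$\frac{c{\left(-75 \right)}}{-265115} + \frac{C{\left(623 \right)}}{E{\left(-368 \right)}} = \frac{202 - 75}{-265115} + \frac{-475 + 623^{2}}{\frac{1}{3} \left(-368\right)} = 127 \left(- \frac{1}{265115}\right) + \frac{-475 + 388129}{- \frac{368}{3}} = - \frac{127}{265115} + 387654 \left(- \frac{3}{368}\right) = - \frac{127}{265115} - \frac{581481}{184} = - \frac{154159358683}{48781160}$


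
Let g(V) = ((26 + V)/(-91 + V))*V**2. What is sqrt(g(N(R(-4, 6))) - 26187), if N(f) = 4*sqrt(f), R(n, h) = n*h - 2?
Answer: sqrt((2372201 - 106412*I*sqrt(26))/(-91 + 4*I*sqrt(26))) ≈ 0.3533 + 161.54*I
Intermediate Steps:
R(n, h) = -2 + h*n (R(n, h) = h*n - 2 = -2 + h*n)
g(V) = V**2*(26 + V)/(-91 + V) (g(V) = ((26 + V)/(-91 + V))*V**2 = V**2*(26 + V)/(-91 + V))
sqrt(g(N(R(-4, 6))) - 26187) = sqrt((4*sqrt(-2 + 6*(-4)))**2*(26 + 4*sqrt(-2 + 6*(-4)))/(-91 + 4*sqrt(-2 + 6*(-4))) - 26187) = sqrt((4*sqrt(-2 - 24))**2*(26 + 4*sqrt(-2 - 24))/(-91 + 4*sqrt(-2 - 24)) - 26187) = sqrt((4*sqrt(-26))**2*(26 + 4*sqrt(-26))/(-91 + 4*sqrt(-26)) - 26187) = sqrt((4*(I*sqrt(26)))**2*(26 + 4*(I*sqrt(26)))/(-91 + 4*(I*sqrt(26))) - 26187) = sqrt((4*I*sqrt(26))**2*(26 + 4*I*sqrt(26))/(-91 + 4*I*sqrt(26)) - 26187) = sqrt(-416*(26 + 4*I*sqrt(26))/(-91 + 4*I*sqrt(26)) - 26187) = sqrt(-26187 - 416*(26 + 4*I*sqrt(26))/(-91 + 4*I*sqrt(26)))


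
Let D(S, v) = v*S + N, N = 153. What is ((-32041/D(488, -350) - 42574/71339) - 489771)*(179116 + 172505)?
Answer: -2096495375707195751862/12173786333 ≈ -1.7221e+11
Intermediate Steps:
D(S, v) = 153 + S*v (D(S, v) = v*S + 153 = S*v + 153 = 153 + S*v)
((-32041/D(488, -350) - 42574/71339) - 489771)*(179116 + 172505) = ((-32041/(153 + 488*(-350)) - 42574/71339) - 489771)*(179116 + 172505) = ((-32041/(153 - 170800) - 42574*1/71339) - 489771)*351621 = ((-32041/(-170647) - 42574/71339) - 489771)*351621 = ((-32041*(-1/170647) - 42574/71339) - 489771)*351621 = ((32041/170647 - 42574/71339) - 489771)*351621 = (-4979352479/12173786333 - 489771)*351621 = -5962372485452222/12173786333*351621 = -2096495375707195751862/12173786333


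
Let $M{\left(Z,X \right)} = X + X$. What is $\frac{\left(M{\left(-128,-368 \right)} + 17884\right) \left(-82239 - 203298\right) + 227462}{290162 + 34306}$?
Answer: $- \frac{2448080507}{162234} \approx -15090.0$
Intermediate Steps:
$M{\left(Z,X \right)} = 2 X$
$\frac{\left(M{\left(-128,-368 \right)} + 17884\right) \left(-82239 - 203298\right) + 227462}{290162 + 34306} = \frac{\left(2 \left(-368\right) + 17884\right) \left(-82239 - 203298\right) + 227462}{290162 + 34306} = \frac{\left(-736 + 17884\right) \left(-285537\right) + 227462}{324468} = \left(17148 \left(-285537\right) + 227462\right) \frac{1}{324468} = \left(-4896388476 + 227462\right) \frac{1}{324468} = \left(-4896161014\right) \frac{1}{324468} = - \frac{2448080507}{162234}$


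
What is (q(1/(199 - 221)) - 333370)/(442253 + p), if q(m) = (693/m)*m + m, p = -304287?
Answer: -7318895/3035252 ≈ -2.4113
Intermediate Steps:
q(m) = 693 + m
(q(1/(199 - 221)) - 333370)/(442253 + p) = ((693 + 1/(199 - 221)) - 333370)/(442253 - 304287) = ((693 + 1/(-22)) - 333370)/137966 = ((693 - 1/22) - 333370)*(1/137966) = (15245/22 - 333370)*(1/137966) = -7318895/22*1/137966 = -7318895/3035252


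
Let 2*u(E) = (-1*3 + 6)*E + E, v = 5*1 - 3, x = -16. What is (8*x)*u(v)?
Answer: -512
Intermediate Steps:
v = 2 (v = 5 - 3 = 2)
u(E) = 2*E (u(E) = ((-1*3 + 6)*E + E)/2 = ((-3 + 6)*E + E)/2 = (3*E + E)/2 = (4*E)/2 = 2*E)
(8*x)*u(v) = (8*(-16))*(2*2) = -128*4 = -512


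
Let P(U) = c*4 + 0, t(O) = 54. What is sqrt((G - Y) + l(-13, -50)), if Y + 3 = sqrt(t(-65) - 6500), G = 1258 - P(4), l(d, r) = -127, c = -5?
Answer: sqrt(1154 - I*sqrt(6446)) ≈ 33.991 - 1.181*I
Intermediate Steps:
P(U) = -20 (P(U) = -5*4 + 0 = -20 + 0 = -20)
G = 1278 (G = 1258 - 1*(-20) = 1258 + 20 = 1278)
Y = -3 + I*sqrt(6446) (Y = -3 + sqrt(54 - 6500) = -3 + sqrt(-6446) = -3 + I*sqrt(6446) ≈ -3.0 + 80.287*I)
sqrt((G - Y) + l(-13, -50)) = sqrt((1278 - (-3 + I*sqrt(6446))) - 127) = sqrt((1278 + (3 - I*sqrt(6446))) - 127) = sqrt((1281 - I*sqrt(6446)) - 127) = sqrt(1154 - I*sqrt(6446))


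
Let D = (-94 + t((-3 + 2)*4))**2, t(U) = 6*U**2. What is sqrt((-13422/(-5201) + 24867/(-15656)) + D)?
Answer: sqrt(8275187227502146)/40713428 ≈ 2.2344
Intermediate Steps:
D = 4 (D = (-94 + 6*((-3 + 2)*4)**2)**2 = (-94 + 6*(-1*4)**2)**2 = (-94 + 6*(-4)**2)**2 = (-94 + 6*16)**2 = (-94 + 96)**2 = 2**2 = 4)
sqrt((-13422/(-5201) + 24867/(-15656)) + D) = sqrt((-13422/(-5201) + 24867/(-15656)) + 4) = sqrt((-13422*(-1/5201) + 24867*(-1/15656)) + 4) = sqrt((13422/5201 - 24867/15656) + 4) = sqrt(80801565/81426856 + 4) = sqrt(406508989/81426856) = sqrt(8275187227502146)/40713428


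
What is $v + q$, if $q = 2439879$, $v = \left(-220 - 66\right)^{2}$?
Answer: $2521675$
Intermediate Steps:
$v = 81796$ ($v = \left(-286\right)^{2} = 81796$)
$v + q = 81796 + 2439879 = 2521675$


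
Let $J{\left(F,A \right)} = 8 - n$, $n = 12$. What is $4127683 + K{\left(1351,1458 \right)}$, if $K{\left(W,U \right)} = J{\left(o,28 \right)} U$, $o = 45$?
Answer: $4121851$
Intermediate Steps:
$J{\left(F,A \right)} = -4$ ($J{\left(F,A \right)} = 8 - 12 = -4$)
$K{\left(W,U \right)} = - 4 U$
$4127683 + K{\left(1351,1458 \right)} = 4127683 - 5832 = 4121851$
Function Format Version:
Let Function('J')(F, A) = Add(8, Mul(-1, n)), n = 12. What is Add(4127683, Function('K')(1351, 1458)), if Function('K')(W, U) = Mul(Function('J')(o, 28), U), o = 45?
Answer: 4121851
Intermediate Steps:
Function('J')(F, A) = -4 (Function('J')(F, A) = Add(8, Mul(-1, 12)) = Add(8, -12) = -4)
Function('K')(W, U) = Mul(-4, U)
Add(4127683, Function('K')(1351, 1458)) = Add(4127683, Mul(-4, 1458)) = Add(4127683, -5832) = 4121851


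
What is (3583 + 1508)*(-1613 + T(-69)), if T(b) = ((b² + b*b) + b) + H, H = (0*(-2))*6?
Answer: 39913440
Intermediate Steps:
H = 0 (H = 0*6 = 0)
T(b) = b + 2*b² (T(b) = ((b² + b*b) + b) + 0 = ((b² + b²) + b) + 0 = (2*b² + b) + 0 = (b + 2*b²) + 0 = b + 2*b²)
(3583 + 1508)*(-1613 + T(-69)) = (3583 + 1508)*(-1613 - 69*(1 + 2*(-69))) = 5091*(-1613 - 69*(1 - 138)) = 5091*(-1613 - 69*(-137)) = 5091*(-1613 + 9453) = 5091*7840 = 39913440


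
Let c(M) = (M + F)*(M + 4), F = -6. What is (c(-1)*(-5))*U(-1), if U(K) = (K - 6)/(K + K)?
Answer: 735/2 ≈ 367.50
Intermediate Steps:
c(M) = (-6 + M)*(4 + M) (c(M) = (M - 6)*(M + 4) = (-6 + M)*(4 + M))
U(K) = (-6 + K)/(2*K) (U(K) = (-6 + K)/((2*K)) = (-6 + K)*(1/(2*K)) = (-6 + K)/(2*K))
(c(-1)*(-5))*U(-1) = ((-24 + (-1)² - 2*(-1))*(-5))*((½)*(-6 - 1)/(-1)) = ((-24 + 1 + 2)*(-5))*((½)*(-1)*(-7)) = -21*(-5)*(7/2) = 105*(7/2) = 735/2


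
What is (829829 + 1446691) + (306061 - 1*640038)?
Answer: 1942543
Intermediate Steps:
(829829 + 1446691) + (306061 - 1*640038) = 2276520 + (306061 - 640038) = 2276520 - 333977 = 1942543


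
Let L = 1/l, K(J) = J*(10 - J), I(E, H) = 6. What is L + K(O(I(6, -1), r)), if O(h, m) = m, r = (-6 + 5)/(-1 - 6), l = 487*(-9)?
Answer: 302378/214767 ≈ 1.4079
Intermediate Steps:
l = -4383
r = ⅐ (r = -1/(-7) = -1*(-⅐) = ⅐ ≈ 0.14286)
L = -1/4383 (L = 1/(-4383) = -1/4383 ≈ -0.00022815)
L + K(O(I(6, -1), r)) = -1/4383 + (10 - 1*⅐)/7 = -1/4383 + (10 - ⅐)/7 = -1/4383 + (⅐)*(69/7) = -1/4383 + 69/49 = 302378/214767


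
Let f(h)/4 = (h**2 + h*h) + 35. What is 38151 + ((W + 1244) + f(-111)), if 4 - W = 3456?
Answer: 134651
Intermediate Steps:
W = -3452 (W = 4 - 1*3456 = 4 - 3456 = -3452)
f(h) = 140 + 8*h**2 (f(h) = 4*((h**2 + h*h) + 35) = 4*((h**2 + h**2) + 35) = 4*(2*h**2 + 35) = 4*(35 + 2*h**2) = 140 + 8*h**2)
38151 + ((W + 1244) + f(-111)) = 38151 + ((-3452 + 1244) + (140 + 8*(-111)**2)) = 38151 + (-2208 + (140 + 8*12321)) = 38151 + (-2208 + (140 + 98568)) = 38151 + (-2208 + 98708) = 38151 + 96500 = 134651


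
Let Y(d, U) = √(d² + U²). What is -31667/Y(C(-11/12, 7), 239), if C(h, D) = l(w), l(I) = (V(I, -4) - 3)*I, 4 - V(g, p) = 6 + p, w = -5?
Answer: -31667*√57146/57146 ≈ -132.47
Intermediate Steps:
V(g, p) = -2 - p (V(g, p) = 4 - (6 + p) = 4 + (-6 - p) = -2 - p)
l(I) = -I (l(I) = ((-2 - 1*(-4)) - 3)*I = ((-2 + 4) - 3)*I = (2 - 3)*I = -I)
C(h, D) = 5 (C(h, D) = -1*(-5) = 5)
Y(d, U) = √(U² + d²)
-31667/Y(C(-11/12, 7), 239) = -31667/√(239² + 5²) = -31667/√(57121 + 25) = -31667*√57146/57146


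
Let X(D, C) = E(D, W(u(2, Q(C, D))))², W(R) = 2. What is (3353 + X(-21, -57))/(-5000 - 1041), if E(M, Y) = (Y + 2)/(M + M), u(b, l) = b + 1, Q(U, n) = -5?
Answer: -1478677/2664081 ≈ -0.55504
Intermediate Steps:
u(b, l) = 1 + b
E(M, Y) = (2 + Y)/(2*M) (E(M, Y) = (2 + Y)/((2*M)) = (2 + Y)*(1/(2*M)) = (2 + Y)/(2*M))
X(D, C) = 4/D² (X(D, C) = ((2 + 2)/(2*D))² = ((½)*4/D)² = (2/D)² = 4/D²)
(3353 + X(-21, -57))/(-5000 - 1041) = (3353 + 4/(-21)²)/(-5000 - 1041) = (3353 + 4*(1/441))/(-6041) = (3353 + 4/441)*(-1/6041) = (1478677/441)*(-1/6041) = -1478677/2664081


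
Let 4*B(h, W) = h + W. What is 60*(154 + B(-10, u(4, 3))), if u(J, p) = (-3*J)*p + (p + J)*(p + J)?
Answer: 9285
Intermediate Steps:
u(J, p) = (J + p)**2 - 3*J*p (u(J, p) = -3*J*p + (J + p)*(J + p) = -3*J*p + (J + p)**2 = (J + p)**2 - 3*J*p)
B(h, W) = W/4 + h/4 (B(h, W) = (h + W)/4 = (W + h)/4 = W/4 + h/4)
60*(154 + B(-10, u(4, 3))) = 60*(154 + (((4 + 3)**2 - 3*4*3)/4 + (1/4)*(-10))) = 60*(154 + ((7**2 - 36)/4 - 5/2)) = 60*(154 + ((49 - 36)/4 - 5/2)) = 60*(154 + ((1/4)*13 - 5/2)) = 60*(154 + (13/4 - 5/2)) = 60*(154 + 3/4) = 60*(619/4) = 9285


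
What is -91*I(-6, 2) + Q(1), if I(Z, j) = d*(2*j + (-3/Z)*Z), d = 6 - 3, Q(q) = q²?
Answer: -272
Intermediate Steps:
d = 3
I(Z, j) = -9 + 6*j (I(Z, j) = 3*(2*j + (-3/Z)*Z) = 3*(2*j - 3) = 3*(-3 + 2*j) = -9 + 6*j)
-91*I(-6, 2) + Q(1) = -91*(-9 + 6*2) + 1² = -91*(-9 + 12) + 1 = -91*3 + 1 = -273 + 1 = -272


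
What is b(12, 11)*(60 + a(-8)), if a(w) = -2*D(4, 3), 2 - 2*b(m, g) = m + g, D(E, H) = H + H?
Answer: -504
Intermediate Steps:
D(E, H) = 2*H
b(m, g) = 1 - g/2 - m/2 (b(m, g) = 1 - (m + g)/2 = 1 - (g + m)/2 = 1 + (-g/2 - m/2) = 1 - g/2 - m/2)
a(w) = -12 (a(w) = -4*3 = -2*6 = -12)
b(12, 11)*(60 + a(-8)) = (1 - ½*11 - ½*12)*(60 - 12) = (1 - 11/2 - 6)*48 = -21/2*48 = -504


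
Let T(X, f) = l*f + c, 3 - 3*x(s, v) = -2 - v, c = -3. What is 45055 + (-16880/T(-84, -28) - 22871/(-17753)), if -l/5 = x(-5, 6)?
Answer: 1223723829946/27179843 ≈ 45023.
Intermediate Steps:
x(s, v) = 5/3 + v/3 (x(s, v) = 1 - (-2 - v)/3 = 1 + (⅔ + v/3) = 5/3 + v/3)
l = -55/3 (l = -5*(5/3 + (⅓)*6) = -5*(5/3 + 2) = -5*11/3 = -55/3 ≈ -18.333)
T(X, f) = -3 - 55*f/3 (T(X, f) = -55*f/3 - 3 = -3 - 55*f/3)
45055 + (-16880/T(-84, -28) - 22871/(-17753)) = 45055 + (-16880/(-3 - 55/3*(-28)) - 22871/(-17753)) = 45055 + (-16880/(-3 + 1540/3) - 22871*(-1/17753)) = 45055 + (-16880/1531/3 + 22871/17753) = 45055 + (-16880*3/1531 + 22871/17753) = 45055 + (-50640/1531 + 22871/17753) = 45055 - 863996419/27179843 = 1223723829946/27179843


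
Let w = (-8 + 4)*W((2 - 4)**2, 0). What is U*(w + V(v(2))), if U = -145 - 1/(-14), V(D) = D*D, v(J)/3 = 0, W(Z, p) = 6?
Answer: 24348/7 ≈ 3478.3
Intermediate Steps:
v(J) = 0 (v(J) = 3*0 = 0)
V(D) = D**2
w = -24 (w = (-8 + 4)*6 = -4*6 = -24)
U = -2029/14 (U = -145 - 1*(-1/14) = -145 + 1/14 = -2029/14 ≈ -144.93)
U*(w + V(v(2))) = -2029*(-24 + 0**2)/14 = -2029*(-24 + 0)/14 = -2029/14*(-24) = 24348/7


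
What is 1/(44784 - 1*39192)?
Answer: 1/5592 ≈ 0.00017883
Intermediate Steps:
1/(44784 - 1*39192) = 1/(44784 - 39192) = 1/5592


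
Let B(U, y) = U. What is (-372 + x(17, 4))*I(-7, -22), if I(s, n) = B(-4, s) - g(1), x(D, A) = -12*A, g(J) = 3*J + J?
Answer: 3360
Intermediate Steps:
g(J) = 4*J
I(s, n) = -8 (I(s, n) = -4 - 4 = -8)
(-372 + x(17, 4))*I(-7, -22) = (-372 - 12*4)*(-8) = (-372 - 48)*(-8) = -420*(-8) = 3360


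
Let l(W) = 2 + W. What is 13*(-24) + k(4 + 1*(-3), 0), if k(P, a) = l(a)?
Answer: -310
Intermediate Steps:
k(P, a) = 2 + a
13*(-24) + k(4 + 1*(-3), 0) = 13*(-24) + (2 + 0) = -312 + 2 = -310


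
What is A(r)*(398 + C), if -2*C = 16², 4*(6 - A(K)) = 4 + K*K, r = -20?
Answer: -25650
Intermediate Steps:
A(K) = 5 - K²/4 (A(K) = 6 - (4 + K*K)/4 = 6 - (4 + K²)/4 = 6 + (-1 - K²/4) = 5 - K²/4)
C = -128 (C = -½*16² = -½*256 = -128)
A(r)*(398 + C) = (5 - ¼*(-20)²)*(398 - 128) = (5 - ¼*400)*270 = (5 - 100)*270 = -95*270 = -25650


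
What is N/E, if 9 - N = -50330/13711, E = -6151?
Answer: -173729/84336361 ≈ -0.0020600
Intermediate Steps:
N = 173729/13711 (N = 9 - (-50330)/13711 = 9 - 1*(-50330/13711) = 9 + 50330/13711 = 173729/13711 ≈ 12.671)
N/E = (173729/13711)/(-6151) = (173729/13711)*(-1/6151) = -173729/84336361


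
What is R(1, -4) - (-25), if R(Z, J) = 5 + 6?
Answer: 36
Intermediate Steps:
R(Z, J) = 11
R(1, -4) - (-25) = 11 - (-25) = 11 - 25*(-1) = 11 + 25 = 36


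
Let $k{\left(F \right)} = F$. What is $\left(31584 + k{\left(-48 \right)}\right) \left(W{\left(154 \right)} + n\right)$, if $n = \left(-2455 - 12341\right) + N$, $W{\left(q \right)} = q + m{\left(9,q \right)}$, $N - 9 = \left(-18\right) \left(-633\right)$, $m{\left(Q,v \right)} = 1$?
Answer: $-102113568$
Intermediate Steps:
$N = 11403$ ($N = 9 - -11394 = 9 + 11394 = 11403$)
$W{\left(q \right)} = 1 + q$ ($W{\left(q \right)} = q + 1 = 1 + q$)
$n = -3393$ ($n = \left(-2455 - 12341\right) + 11403 = -14796 + 11403 = -3393$)
$\left(31584 + k{\left(-48 \right)}\right) \left(W{\left(154 \right)} + n\right) = \left(31584 - 48\right) \left(\left(1 + 154\right) - 3393\right) = 31536 \left(155 - 3393\right) = 31536 \left(-3238\right) = -102113568$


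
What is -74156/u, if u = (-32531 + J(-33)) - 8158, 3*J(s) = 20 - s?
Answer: 111234/61007 ≈ 1.8233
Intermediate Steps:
J(s) = 20/3 - s/3 (J(s) = (20 - s)/3 = 20/3 - s/3)
u = -122014/3 (u = (-32531 + (20/3 - 1/3*(-33))) - 8158 = (-32531 + (20/3 + 11)) - 8158 = (-32531 + 53/3) - 8158 = -97540/3 - 8158 = -122014/3 ≈ -40671.)
-74156/u = -74156/(-122014/3) = -74156*(-3/122014) = 111234/61007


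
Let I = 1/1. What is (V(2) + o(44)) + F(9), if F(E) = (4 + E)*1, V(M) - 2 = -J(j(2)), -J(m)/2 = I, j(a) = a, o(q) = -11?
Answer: 6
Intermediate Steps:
I = 1 (I = 1*1 = 1)
J(m) = -2 (J(m) = -2*1 = -2)
V(M) = 4 (V(M) = 2 - 1*(-2) = 2 + 2 = 4)
F(E) = 4 + E
(V(2) + o(44)) + F(9) = (4 - 11) + (4 + 9) = -7 + 13 = 6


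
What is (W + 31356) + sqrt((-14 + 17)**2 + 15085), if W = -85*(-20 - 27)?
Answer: 35351 + sqrt(15094) ≈ 35474.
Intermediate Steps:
W = 3995 (W = -85*(-47) = 3995)
(W + 31356) + sqrt((-14 + 17)**2 + 15085) = (3995 + 31356) + sqrt((-14 + 17)**2 + 15085) = 35351 + sqrt(3**2 + 15085) = 35351 + sqrt(9 + 15085) = 35351 + sqrt(15094)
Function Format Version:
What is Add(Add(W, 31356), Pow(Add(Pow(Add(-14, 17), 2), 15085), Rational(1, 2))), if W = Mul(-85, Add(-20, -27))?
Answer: Add(35351, Pow(15094, Rational(1, 2))) ≈ 35474.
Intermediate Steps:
W = 3995 (W = Mul(-85, -47) = 3995)
Add(Add(W, 31356), Pow(Add(Pow(Add(-14, 17), 2), 15085), Rational(1, 2))) = Add(Add(3995, 31356), Pow(Add(Pow(Add(-14, 17), 2), 15085), Rational(1, 2))) = Add(35351, Pow(Add(Pow(3, 2), 15085), Rational(1, 2))) = Add(35351, Pow(Add(9, 15085), Rational(1, 2))) = Add(35351, Pow(15094, Rational(1, 2)))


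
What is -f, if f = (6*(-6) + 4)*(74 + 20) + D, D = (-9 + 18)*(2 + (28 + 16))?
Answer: 2594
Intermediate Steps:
D = 414 (D = 9*(2 + 44) = 9*46 = 414)
f = -2594 (f = (6*(-6) + 4)*(74 + 20) + 414 = (-36 + 4)*94 + 414 = -32*94 + 414 = -3008 + 414 = -2594)
-f = -1*(-2594) = 2594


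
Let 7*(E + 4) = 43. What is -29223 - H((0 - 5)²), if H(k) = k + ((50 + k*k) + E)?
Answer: -209476/7 ≈ -29925.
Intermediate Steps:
E = 15/7 (E = -4 + (⅐)*43 = -4 + 43/7 = 15/7 ≈ 2.1429)
H(k) = 365/7 + k + k² (H(k) = k + ((50 + k*k) + 15/7) = k + ((50 + k²) + 15/7) = k + (365/7 + k²) = 365/7 + k + k²)
-29223 - H((0 - 5)²) = -29223 - (365/7 + (0 - 5)² + ((0 - 5)²)²) = -29223 - (365/7 + (-5)² + ((-5)²)²) = -29223 - (365/7 + 25 + 25²) = -29223 - (365/7 + 25 + 625) = -29223 - 1*4915/7 = -29223 - 4915/7 = -209476/7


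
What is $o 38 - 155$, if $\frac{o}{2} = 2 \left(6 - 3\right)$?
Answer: $301$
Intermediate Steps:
$o = 12$ ($o = 2 \cdot 2 \left(6 - 3\right) = 2 \cdot 2 \cdot 3 = 2 \cdot 6 = 12$)
$o 38 - 155 = 12 \cdot 38 - 155 = 456 - 155 = 301$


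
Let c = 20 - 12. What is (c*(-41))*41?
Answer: -13448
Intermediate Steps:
c = 8
(c*(-41))*41 = (8*(-41))*41 = -328*41 = -13448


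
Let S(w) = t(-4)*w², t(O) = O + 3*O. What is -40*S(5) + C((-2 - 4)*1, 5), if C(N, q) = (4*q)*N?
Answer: 15880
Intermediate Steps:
t(O) = 4*O
S(w) = -16*w² (S(w) = (4*(-4))*w² = -16*w²)
C(N, q) = 4*N*q
-40*S(5) + C((-2 - 4)*1, 5) = -(-640)*5² + 4*((-2 - 4)*1)*5 = -(-640)*25 + 4*(-6*1)*5 = -40*(-400) + 4*(-6)*5 = 16000 - 120 = 15880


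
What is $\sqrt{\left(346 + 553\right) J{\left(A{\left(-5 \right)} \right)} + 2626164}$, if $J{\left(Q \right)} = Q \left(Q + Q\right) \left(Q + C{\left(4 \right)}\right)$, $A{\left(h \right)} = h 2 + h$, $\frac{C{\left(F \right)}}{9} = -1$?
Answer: $6 i \sqrt{196751} \approx 2661.4 i$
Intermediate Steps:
$C{\left(F \right)} = -9$ ($C{\left(F \right)} = 9 \left(-1\right) = -9$)
$A{\left(h \right)} = 3 h$ ($A{\left(h \right)} = 2 h + h = 3 h$)
$J{\left(Q \right)} = 2 Q^{2} \left(-9 + Q\right)$ ($J{\left(Q \right)} = Q \left(Q + Q\right) \left(Q - 9\right) = Q 2 Q \left(-9 + Q\right) = 2 Q^{2} \left(-9 + Q\right)$)
$\sqrt{\left(346 + 553\right) J{\left(A{\left(-5 \right)} \right)} + 2626164} = \sqrt{\left(346 + 553\right) 2 \left(3 \left(-5\right)\right)^{2} \left(-9 + 3 \left(-5\right)\right) + 2626164} = \sqrt{899 \cdot 2 \left(-15\right)^{2} \left(-9 - 15\right) + 2626164} = \sqrt{899 \cdot 2 \cdot 225 \left(-24\right) + 2626164} = \sqrt{899 \left(-10800\right) + 2626164} = \sqrt{-9709200 + 2626164} = \sqrt{-7083036} = 6 i \sqrt{196751}$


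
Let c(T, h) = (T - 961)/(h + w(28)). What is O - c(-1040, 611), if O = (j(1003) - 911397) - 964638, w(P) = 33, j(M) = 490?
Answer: -52515173/28 ≈ -1.8755e+6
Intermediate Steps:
c(T, h) = (-961 + T)/(33 + h) (c(T, h) = (T - 961)/(h + 33) = (-961 + T)/(33 + h))
O = -1875545 (O = (490 - 911397) - 964638 = -910907 - 964638 = -1875545)
O - c(-1040, 611) = -1875545 - (-961 - 1040)/(33 + 611) = -1875545 - (-2001)/644 = -1875545 - 1*(-87/28) = -1875545 + 87/28 = -52515173/28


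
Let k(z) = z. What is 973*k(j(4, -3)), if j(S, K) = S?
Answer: 3892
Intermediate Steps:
973*k(j(4, -3)) = 973*4 = 3892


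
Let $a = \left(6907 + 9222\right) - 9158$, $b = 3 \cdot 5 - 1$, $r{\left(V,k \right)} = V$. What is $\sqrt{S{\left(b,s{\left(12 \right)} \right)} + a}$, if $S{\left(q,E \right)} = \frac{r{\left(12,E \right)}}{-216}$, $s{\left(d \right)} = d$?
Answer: $\frac{11 \sqrt{2074}}{6} \approx 83.492$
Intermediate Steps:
$b = 14$ ($b = 15 - 1 = 14$)
$S{\left(q,E \right)} = - \frac{1}{18}$ ($S{\left(q,E \right)} = \frac{12}{-216} = 12 \left(- \frac{1}{216}\right) = - \frac{1}{18}$)
$a = 6971$ ($a = 16129 - 9158 = 6971$)
$\sqrt{S{\left(b,s{\left(12 \right)} \right)} + a} = \sqrt{- \frac{1}{18} + 6971} = \sqrt{\frac{125477}{18}} = \frac{11 \sqrt{2074}}{6}$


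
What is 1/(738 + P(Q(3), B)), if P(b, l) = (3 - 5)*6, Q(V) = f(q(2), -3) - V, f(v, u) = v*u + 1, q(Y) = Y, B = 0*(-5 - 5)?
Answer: 1/726 ≈ 0.0013774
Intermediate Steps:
B = 0 (B = 0*(-10) = 0)
f(v, u) = 1 + u*v (f(v, u) = u*v + 1 = 1 + u*v)
Q(V) = -5 - V (Q(V) = (1 - 3*2) - V = (1 - 6) - V = -5 - V)
P(b, l) = -12 (P(b, l) = -2*6 = -12)
1/(738 + P(Q(3), B)) = 1/(738 - 12) = 1/726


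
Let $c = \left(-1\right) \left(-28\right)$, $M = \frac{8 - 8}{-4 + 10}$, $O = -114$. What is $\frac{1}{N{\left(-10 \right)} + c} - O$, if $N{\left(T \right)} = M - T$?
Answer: $\frac{4333}{38} \approx 114.03$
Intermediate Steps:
$M = 0$ ($M = \frac{0}{6} = 0 \cdot \frac{1}{6} = 0$)
$N{\left(T \right)} = - T$ ($N{\left(T \right)} = 0 - T = - T$)
$c = 28$
$\frac{1}{N{\left(-10 \right)} + c} - O = \frac{1}{\left(-1\right) \left(-10\right) + 28} - -114 = \frac{1}{10 + 28} + 114 = \frac{1}{38} + 114 = \frac{4333}{38}$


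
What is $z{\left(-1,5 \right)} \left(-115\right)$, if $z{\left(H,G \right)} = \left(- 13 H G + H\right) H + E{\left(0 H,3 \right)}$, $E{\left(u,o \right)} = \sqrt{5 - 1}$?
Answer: $7130$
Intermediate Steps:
$E{\left(u,o \right)} = 2$ ($E{\left(u,o \right)} = \sqrt{4} = 2$)
$z{\left(H,G \right)} = 2 + H \left(H - 13 G H\right)$ ($z{\left(H,G \right)} = \left(- 13 H G + H\right) H + 2 = \left(- 13 G H + H\right) H + 2 = \left(H - 13 G H\right) H + 2 = H \left(H - 13 G H\right) + 2 = 2 + H \left(H - 13 G H\right)$)
$z{\left(-1,5 \right)} \left(-115\right) = \left(2 + \left(-1\right)^{2} - 65 \left(-1\right)^{2}\right) \left(-115\right) = \left(2 + 1 - 65 \cdot 1\right) \left(-115\right) = \left(2 + 1 - 65\right) \left(-115\right) = \left(-62\right) \left(-115\right) = 7130$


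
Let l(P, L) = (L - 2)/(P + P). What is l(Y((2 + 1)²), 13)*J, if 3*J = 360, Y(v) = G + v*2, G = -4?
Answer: 330/7 ≈ 47.143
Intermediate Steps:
Y(v) = -4 + 2*v (Y(v) = -4 + v*2 = -4 + 2*v)
l(P, L) = (-2 + L)/(2*P) (l(P, L) = (-2 + L)/((2*P)) = (-2 + L)*(1/(2*P)) = (-2 + L)/(2*P))
J = 120 (J = (⅓)*360 = 120)
l(Y((2 + 1)²), 13)*J = ((-2 + 13)/(2*(-4 + 2*(2 + 1)²)))*120 = ((½)*11/(-4 + 2*3²))*120 = ((½)*11/(-4 + 2*9))*120 = ((½)*11/(-4 + 18))*120 = ((½)*11/14)*120 = ((½)*(1/14)*11)*120 = (11/28)*120 = 330/7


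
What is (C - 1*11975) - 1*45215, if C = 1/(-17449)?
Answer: -997908311/17449 ≈ -57190.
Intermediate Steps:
C = -1/17449 ≈ -5.7310e-5
(C - 1*11975) - 1*45215 = (-1/17449 - 1*11975) - 1*45215 = (-1/17449 - 11975) - 45215 = -208951776/17449 - 45215 = -997908311/17449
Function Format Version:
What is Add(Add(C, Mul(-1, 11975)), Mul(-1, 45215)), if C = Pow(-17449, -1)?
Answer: Rational(-997908311, 17449) ≈ -57190.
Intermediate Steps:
C = Rational(-1, 17449) ≈ -5.7310e-5
Add(Add(C, Mul(-1, 11975)), Mul(-1, 45215)) = Add(Add(Rational(-1, 17449), Mul(-1, 11975)), Mul(-1, 45215)) = Add(Add(Rational(-1, 17449), -11975), -45215) = Add(Rational(-208951776, 17449), -45215) = Rational(-997908311, 17449)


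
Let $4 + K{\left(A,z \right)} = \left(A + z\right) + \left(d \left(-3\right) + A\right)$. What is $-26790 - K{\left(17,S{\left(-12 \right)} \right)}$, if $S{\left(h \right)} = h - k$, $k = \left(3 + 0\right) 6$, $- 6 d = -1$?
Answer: $- \frac{53579}{2} \approx -26790.0$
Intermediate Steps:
$d = \frac{1}{6}$ ($d = \left(- \frac{1}{6}\right) \left(-1\right) = \frac{1}{6} \approx 0.16667$)
$k = 18$ ($k = 3 \cdot 6 = 18$)
$S{\left(h \right)} = -18 + h$ ($S{\left(h \right)} = h - 18 = -18 + h$)
$K{\left(A,z \right)} = - \frac{9}{2} + z + 2 A$ ($K{\left(A,z \right)} = -4 + \left(\left(A + z\right) + \left(\frac{1}{6} \left(-3\right) + A\right)\right) = -4 + \left(\left(A + z\right) + \left(- \frac{1}{2} + A\right)\right) = -4 + \left(- \frac{1}{2} + z + 2 A\right) = - \frac{9}{2} + z + 2 A$)
$-26790 - K{\left(17,S{\left(-12 \right)} \right)} = -26790 - \left(- \frac{9}{2} - 30 + 2 \cdot 17\right) = -26790 - \left(- \frac{9}{2} - 30 + 34\right) = -26790 - - \frac{1}{2} = -26790 + \frac{1}{2} = - \frac{53579}{2}$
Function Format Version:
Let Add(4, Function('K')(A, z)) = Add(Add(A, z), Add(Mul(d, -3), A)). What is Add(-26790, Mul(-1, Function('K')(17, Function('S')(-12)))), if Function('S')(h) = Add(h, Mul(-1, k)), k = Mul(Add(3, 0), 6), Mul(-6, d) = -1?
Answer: Rational(-53579, 2) ≈ -26790.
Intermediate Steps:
d = Rational(1, 6) (d = Mul(Rational(-1, 6), -1) = Rational(1, 6) ≈ 0.16667)
k = 18 (k = Mul(3, 6) = 18)
Function('S')(h) = Add(-18, h) (Function('S')(h) = Add(h, Mul(-1, 18)) = Add(h, -18) = Add(-18, h))
Function('K')(A, z) = Add(Rational(-9, 2), z, Mul(2, A)) (Function('K')(A, z) = Add(-4, Add(Add(A, z), Add(Mul(Rational(1, 6), -3), A))) = Add(-4, Add(Add(A, z), Add(Rational(-1, 2), A))) = Add(-4, Add(Rational(-1, 2), z, Mul(2, A))) = Add(Rational(-9, 2), z, Mul(2, A)))
Add(-26790, Mul(-1, Function('K')(17, Function('S')(-12)))) = Add(-26790, Mul(-1, Add(Rational(-9, 2), Add(-18, -12), Mul(2, 17)))) = Add(-26790, Mul(-1, Add(Rational(-9, 2), -30, 34))) = Add(-26790, Mul(-1, Rational(-1, 2))) = Add(-26790, Rational(1, 2)) = Rational(-53579, 2)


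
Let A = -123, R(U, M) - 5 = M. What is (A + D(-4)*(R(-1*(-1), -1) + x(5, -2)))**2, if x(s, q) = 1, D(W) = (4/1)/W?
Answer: 16384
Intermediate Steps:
R(U, M) = 5 + M
D(W) = 4/W (D(W) = (4*1)/W = 4/W)
(A + D(-4)*(R(-1*(-1), -1) + x(5, -2)))**2 = (-123 + (4/(-4))*((5 - 1) + 1))**2 = (-123 + (4*(-1/4))*(4 + 1))**2 = (-123 - 1*5)**2 = (-123 - 5)**2 = (-128)**2 = 16384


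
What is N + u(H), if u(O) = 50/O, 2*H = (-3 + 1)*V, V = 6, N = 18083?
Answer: 54224/3 ≈ 18075.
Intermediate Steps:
H = -6 (H = ((-3 + 1)*6)/2 = (-2*6)/2 = (½)*(-12) = -6)
N + u(H) = 18083 + 50/(-6) = 18083 + 50*(-⅙) = 18083 - 25/3 = 54224/3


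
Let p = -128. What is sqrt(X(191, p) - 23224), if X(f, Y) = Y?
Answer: 2*I*sqrt(5838) ≈ 152.81*I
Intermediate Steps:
sqrt(X(191, p) - 23224) = sqrt(-128 - 23224) = sqrt(-23352) = 2*I*sqrt(5838)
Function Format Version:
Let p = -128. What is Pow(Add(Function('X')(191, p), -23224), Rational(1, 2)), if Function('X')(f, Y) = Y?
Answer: Mul(2, I, Pow(5838, Rational(1, 2))) ≈ Mul(152.81, I)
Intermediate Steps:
Pow(Add(Function('X')(191, p), -23224), Rational(1, 2)) = Pow(Add(-128, -23224), Rational(1, 2)) = Pow(-23352, Rational(1, 2)) = Mul(2, I, Pow(5838, Rational(1, 2)))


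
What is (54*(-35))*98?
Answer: -185220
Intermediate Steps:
(54*(-35))*98 = -1890*98 = -185220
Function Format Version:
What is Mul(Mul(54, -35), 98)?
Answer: -185220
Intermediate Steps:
Mul(Mul(54, -35), 98) = Mul(-1890, 98) = -185220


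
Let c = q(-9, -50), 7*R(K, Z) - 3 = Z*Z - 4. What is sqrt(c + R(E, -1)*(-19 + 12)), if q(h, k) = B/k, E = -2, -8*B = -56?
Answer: I*sqrt(14)/10 ≈ 0.37417*I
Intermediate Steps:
B = 7 (B = -1/8*(-56) = 7)
q(h, k) = 7/k
R(K, Z) = -1/7 + Z**2/7 (R(K, Z) = 3/7 + (Z*Z - 4)/7 = 3/7 + (Z**2 - 4)/7 = 3/7 + (-4 + Z**2)/7 = 3/7 + (-4/7 + Z**2/7) = -1/7 + Z**2/7)
c = -7/50 (c = 7/(-50) = 7*(-1/50) = -7/50 ≈ -0.14000)
sqrt(c + R(E, -1)*(-19 + 12)) = sqrt(-7/50 + (-1/7 + (1/7)*(-1)**2)*(-19 + 12)) = sqrt(-7/50 + (-1/7 + (1/7)*1)*(-7)) = sqrt(-7/50 + (-1/7 + 1/7)*(-7)) = sqrt(-7/50 + 0*(-7)) = sqrt(-7/50 + 0) = sqrt(-7/50) = I*sqrt(14)/10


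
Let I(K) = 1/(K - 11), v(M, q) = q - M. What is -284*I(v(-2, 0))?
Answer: 284/9 ≈ 31.556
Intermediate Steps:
I(K) = 1/(-11 + K)
-284*I(v(-2, 0)) = -284/(-11 + (0 - 1*(-2))) = -284/(-11 + (0 + 2)) = -284/(-11 + 2) = -284/(-9) = -284*(-⅑) = 284/9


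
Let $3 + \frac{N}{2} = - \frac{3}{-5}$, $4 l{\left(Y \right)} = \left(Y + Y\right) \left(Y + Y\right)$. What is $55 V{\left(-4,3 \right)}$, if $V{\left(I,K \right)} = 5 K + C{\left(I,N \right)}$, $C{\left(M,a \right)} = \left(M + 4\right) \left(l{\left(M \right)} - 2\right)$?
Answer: $825$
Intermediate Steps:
$l{\left(Y \right)} = Y^{2}$ ($l{\left(Y \right)} = \frac{\left(Y + Y\right) \left(Y + Y\right)}{4} = \frac{2 Y 2 Y}{4} = \frac{4 Y^{2}}{4} = Y^{2}$)
$N = - \frac{24}{5}$ ($N = -6 + 2 \left(- \frac{3}{-5}\right) = -6 + 2 \left(\left(-3\right) \left(- \frac{1}{5}\right)\right) = -6 + 2 \cdot \frac{3}{5} = -6 + \frac{6}{5} = - \frac{24}{5} \approx -4.8$)
$C{\left(M,a \right)} = \left(-2 + M^{2}\right) \left(4 + M\right)$ ($C{\left(M,a \right)} = \left(M + 4\right) \left(M^{2} - 2\right) = \left(4 + M\right) \left(-2 + M^{2}\right) = \left(-2 + M^{2}\right) \left(4 + M\right)$)
$V{\left(I,K \right)} = -8 + I^{3} - 2 I + 4 I^{2} + 5 K$ ($V{\left(I,K \right)} = 5 K + \left(-8 + I^{3} - 2 I + 4 I^{2}\right) = -8 + I^{3} - 2 I + 4 I^{2} + 5 K$)
$55 V{\left(-4,3 \right)} = 55 \left(-8 + \left(-4\right)^{3} - -8 + 4 \left(-4\right)^{2} + 5 \cdot 3\right) = 55 \left(-8 - 64 + 8 + 4 \cdot 16 + 15\right) = 55 \left(-8 - 64 + 8 + 64 + 15\right) = 55 \cdot 15 = 825$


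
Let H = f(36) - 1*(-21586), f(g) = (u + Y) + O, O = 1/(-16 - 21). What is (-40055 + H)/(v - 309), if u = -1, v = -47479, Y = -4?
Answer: 683539/1768156 ≈ 0.38658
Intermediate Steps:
O = -1/37 (O = 1/(-37) = -1/37 ≈ -0.027027)
f(g) = -186/37 (f(g) = (-1 - 4) - 1/37 = -5 - 1/37 = -186/37)
H = 798496/37 (H = -186/37 - 1*(-21586) = -186/37 + 21586 = 798496/37 ≈ 21581.)
(-40055 + H)/(v - 309) = (-40055 + 798496/37)/(-47479 - 309) = -683539/37/(-47788) = -683539/37*(-1/47788) = 683539/1768156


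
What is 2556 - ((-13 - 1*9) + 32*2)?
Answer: 2514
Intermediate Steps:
2556 - ((-13 - 1*9) + 32*2) = 2556 - ((-13 - 9) + 64) = 2556 - (-22 + 64) = 2556 - 1*42 = 2556 - 42 = 2514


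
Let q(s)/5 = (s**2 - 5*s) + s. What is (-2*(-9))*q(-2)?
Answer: 1080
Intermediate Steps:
q(s) = -20*s + 5*s**2 (q(s) = 5*((s**2 - 5*s) + s) = 5*(s**2 - 4*s) = -20*s + 5*s**2)
(-2*(-9))*q(-2) = (-2*(-9))*(5*(-2)*(-4 - 2)) = 18*(5*(-2)*(-6)) = 18*60 = 1080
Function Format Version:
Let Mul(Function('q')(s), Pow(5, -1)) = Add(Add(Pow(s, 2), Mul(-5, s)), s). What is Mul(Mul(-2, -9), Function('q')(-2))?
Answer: 1080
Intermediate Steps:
Function('q')(s) = Add(Mul(-20, s), Mul(5, Pow(s, 2))) (Function('q')(s) = Mul(5, Add(Add(Pow(s, 2), Mul(-5, s)), s)) = Mul(5, Add(Pow(s, 2), Mul(-4, s))) = Add(Mul(-20, s), Mul(5, Pow(s, 2))))
Mul(Mul(-2, -9), Function('q')(-2)) = Mul(Mul(-2, -9), Mul(5, -2, Add(-4, -2))) = Mul(18, Mul(5, -2, -6)) = Mul(18, 60) = 1080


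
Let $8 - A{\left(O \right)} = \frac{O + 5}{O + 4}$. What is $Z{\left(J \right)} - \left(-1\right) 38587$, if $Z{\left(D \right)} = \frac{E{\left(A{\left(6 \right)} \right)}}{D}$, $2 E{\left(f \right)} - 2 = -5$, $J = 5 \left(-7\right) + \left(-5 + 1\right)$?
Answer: $\frac{1003263}{26} \approx 38587.0$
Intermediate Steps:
$A{\left(O \right)} = 8 - \frac{5 + O}{4 + O}$ ($A{\left(O \right)} = 8 - \frac{O + 5}{O + 4} = 8 - \frac{5 + O}{4 + O}$)
$J = -39$ ($J = -35 - 4 = -39$)
$E{\left(f \right)} = - \frac{3}{2}$ ($E{\left(f \right)} = 1 + \frac{1}{2} \left(-5\right) = 1 - \frac{5}{2} = - \frac{3}{2}$)
$Z{\left(D \right)} = - \frac{3}{2 D}$
$Z{\left(J \right)} - \left(-1\right) 38587 = - \frac{3}{2 \left(-39\right)} - \left(-1\right) 38587 = \left(- \frac{3}{2}\right) \left(- \frac{1}{39}\right) - -38587 = \frac{1}{26} + 38587 = \frac{1003263}{26}$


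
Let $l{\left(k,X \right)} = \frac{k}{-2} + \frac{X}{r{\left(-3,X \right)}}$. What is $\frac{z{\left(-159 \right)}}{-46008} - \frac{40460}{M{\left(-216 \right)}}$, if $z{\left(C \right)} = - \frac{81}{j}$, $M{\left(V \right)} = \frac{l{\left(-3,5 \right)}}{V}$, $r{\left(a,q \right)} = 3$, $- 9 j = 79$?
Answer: $\frac{2352915371349}{852568} \approx 2.7598 \cdot 10^{6}$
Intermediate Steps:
$j = - \frac{79}{9}$ ($j = \left(- \frac{1}{9}\right) 79 = - \frac{79}{9} \approx -8.7778$)
$l{\left(k,X \right)} = - \frac{k}{2} + \frac{X}{3}$ ($l{\left(k,X \right)} = \frac{k}{-2} + \frac{X}{3} = k \left(- \frac{1}{2}\right) + X \frac{1}{3} = - \frac{k}{2} + \frac{X}{3}$)
$M{\left(V \right)} = \frac{19}{6 V}$ ($M{\left(V \right)} = \frac{\left(- \frac{1}{2}\right) \left(-3\right) + \frac{1}{3} \cdot 5}{V} = \frac{\frac{3}{2} + \frac{5}{3}}{V} = \frac{19}{6 V}$)
$z{\left(C \right)} = \frac{729}{79}$ ($z{\left(C \right)} = - \frac{81}{- \frac{79}{9}} = \left(-81\right) \left(- \frac{9}{79}\right) = \frac{729}{79}$)
$\frac{z{\left(-159 \right)}}{-46008} - \frac{40460}{M{\left(-216 \right)}} = \frac{729}{79 \left(-46008\right)} - \frac{40460}{\frac{19}{6} \frac{1}{-216}} = \frac{729}{79} \left(- \frac{1}{46008}\right) - \frac{40460}{\frac{19}{6} \left(- \frac{1}{216}\right)} = - \frac{9}{44872} - \frac{40460}{- \frac{19}{1296}} = - \frac{9}{44872} - - \frac{52436160}{19} = - \frac{9}{44872} + \frac{52436160}{19} = \frac{2352915371349}{852568}$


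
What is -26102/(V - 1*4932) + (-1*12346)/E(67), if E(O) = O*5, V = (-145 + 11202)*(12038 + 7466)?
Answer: -1331216735793/36121508330 ≈ -36.854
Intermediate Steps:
V = 215655728 (V = 11057*19504 = 215655728)
E(O) = 5*O
-26102/(V - 1*4932) + (-1*12346)/E(67) = -26102/(215655728 - 1*4932) + (-1*12346)/((5*67)) = -26102/(215655728 - 4932) - 12346/335 = -26102/215650796 - 12346*1/335 = -26102*1/215650796 - 12346/335 = -13051/107825398 - 12346/335 = -1331216735793/36121508330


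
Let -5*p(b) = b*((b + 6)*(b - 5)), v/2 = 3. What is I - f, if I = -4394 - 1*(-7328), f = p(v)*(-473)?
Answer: -19386/5 ≈ -3877.2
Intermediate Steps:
v = 6 (v = 2*3 = 6)
p(b) = -b*(-5 + b)*(6 + b)/5 (p(b) = -b*(b + 6)*(b - 5)/5 = -b*(6 + b)*(-5 + b)/5 = -b*(-5 + b)*(6 + b)/5)
f = 34056/5 (f = ((⅕)*6*(30 - 1*6 - 1*6²))*(-473) = ((⅕)*6*(30 - 6 - 1*36))*(-473) = ((⅕)*6*(30 - 6 - 36))*(-473) = ((⅕)*6*(-12))*(-473) = -72/5*(-473) = 34056/5 ≈ 6811.2)
I = 2934 (I = -4394 + 7328 = 2934)
I - f = 2934 - 1*34056/5 = 2934 - 34056/5 = -19386/5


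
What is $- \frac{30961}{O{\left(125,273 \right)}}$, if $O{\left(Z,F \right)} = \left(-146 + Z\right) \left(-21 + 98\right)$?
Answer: $\frac{4423}{231} \approx 19.147$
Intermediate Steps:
$O{\left(Z,F \right)} = -11242 + 77 Z$ ($O{\left(Z,F \right)} = \left(-146 + Z\right) 77 = -11242 + 77 Z$)
$- \frac{30961}{O{\left(125,273 \right)}} = - \frac{30961}{-11242 + 77 \cdot 125} = - \frac{30961}{-11242 + 9625} = - \frac{30961}{-1617} = \left(-30961\right) \left(- \frac{1}{1617}\right) = \frac{4423}{231}$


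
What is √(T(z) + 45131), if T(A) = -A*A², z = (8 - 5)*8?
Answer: √31307 ≈ 176.94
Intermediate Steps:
z = 24 (z = 3*8 = 24)
T(A) = -A³
√(T(z) + 45131) = √(-1*24³ + 45131) = √(-1*13824 + 45131) = √(-13824 + 45131) = √31307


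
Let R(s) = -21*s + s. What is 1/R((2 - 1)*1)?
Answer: -1/20 ≈ -0.050000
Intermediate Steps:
R(s) = -20*s
1/R((2 - 1)*1) = 1/(-20*(2 - 1)) = 1/(-20) = -1/20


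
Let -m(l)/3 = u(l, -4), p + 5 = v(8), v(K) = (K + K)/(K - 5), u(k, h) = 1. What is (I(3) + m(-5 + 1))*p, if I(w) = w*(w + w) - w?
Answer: 4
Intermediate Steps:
v(K) = 2*K/(-5 + K) (v(K) = (2*K)/(-5 + K) = 2*K/(-5 + K))
I(w) = -w + 2*w² (I(w) = w*(2*w) - w = 2*w² - w = -w + 2*w²)
p = ⅓ (p = -5 + 2*8/(-5 + 8) = -5 + 2*8/3 = -5 + 2*8*(⅓) = -5 + 16/3 = ⅓ ≈ 0.33333)
m(l) = -3 (m(l) = -3*1 = -3)
(I(3) + m(-5 + 1))*p = (3*(-1 + 2*3) - 3)*(⅓) = (3*(-1 + 6) - 3)*(⅓) = (3*5 - 3)*(⅓) = (15 - 3)*(⅓) = 12*(⅓) = 4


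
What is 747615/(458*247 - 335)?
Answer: 249205/37597 ≈ 6.6283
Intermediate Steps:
747615/(458*247 - 335) = 747615/(113126 - 335) = 747615/112791 = 747615*(1/112791) = 249205/37597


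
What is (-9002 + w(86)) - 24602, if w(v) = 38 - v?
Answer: -33652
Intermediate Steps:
(-9002 + w(86)) - 24602 = (-9002 + (38 - 1*86)) - 24602 = (-9002 + (38 - 86)) - 24602 = (-9002 - 48) - 24602 = -9050 - 24602 = -33652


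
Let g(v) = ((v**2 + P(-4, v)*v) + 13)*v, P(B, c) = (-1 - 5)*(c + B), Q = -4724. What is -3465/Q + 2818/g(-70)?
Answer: 3180059041/4326451780 ≈ 0.73503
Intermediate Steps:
P(B, c) = -6*B - 6*c (P(B, c) = -6*(B + c) = -6*B - 6*c)
g(v) = v*(13 + v**2 + v*(24 - 6*v)) (g(v) = ((v**2 + (-6*(-4) - 6*v)*v) + 13)*v = ((v**2 + (24 - 6*v)*v) + 13)*v = ((v**2 + v*(24 - 6*v)) + 13)*v = (13 + v**2 + v*(24 - 6*v))*v = v*(13 + v**2 + v*(24 - 6*v)))
-3465/Q + 2818/g(-70) = -3465/(-4724) + 2818/((-70*(13 - 5*(-70)**2 + 24*(-70)))) = -3465*(-1/4724) + 2818/((-70*(13 - 5*4900 - 1680))) = 3465/4724 + 2818/((-70*(13 - 24500 - 1680))) = 3465/4724 + 2818/((-70*(-26167))) = 3465/4724 + 2818/1831690 = 3465/4724 + 2818*(1/1831690) = 3465/4724 + 1409/915845 = 3180059041/4326451780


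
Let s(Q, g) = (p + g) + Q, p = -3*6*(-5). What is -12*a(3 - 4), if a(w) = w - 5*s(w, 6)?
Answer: 5712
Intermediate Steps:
p = 90 (p = -18*(-5) = 90)
s(Q, g) = 90 + Q + g (s(Q, g) = (90 + g) + Q = 90 + Q + g)
a(w) = -480 - 4*w (a(w) = w - 5*(90 + w + 6) = w - 5*(96 + w) = w + (-480 - 5*w) = -480 - 4*w)
-12*a(3 - 4) = -12*(-480 - 4*(3 - 4)) = -12*(-480 - 4*(-1)) = -12*(-480 + 4) = -12*(-476) = 5712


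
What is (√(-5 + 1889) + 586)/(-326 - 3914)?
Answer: -293/2120 - √471/2120 ≈ -0.14844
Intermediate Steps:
(√(-5 + 1889) + 586)/(-326 - 3914) = (√1884 + 586)/(-4240) = (2*√471 + 586)*(-1/4240) = (586 + 2*√471)*(-1/4240) = -293/2120 - √471/2120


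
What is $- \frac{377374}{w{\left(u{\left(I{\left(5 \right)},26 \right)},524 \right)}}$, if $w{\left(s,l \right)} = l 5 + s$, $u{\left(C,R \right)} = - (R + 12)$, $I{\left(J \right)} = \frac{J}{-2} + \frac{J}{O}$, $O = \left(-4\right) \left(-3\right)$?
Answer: $- \frac{188687}{1291} \approx -146.16$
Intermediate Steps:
$O = 12$
$I{\left(J \right)} = - \frac{5 J}{12}$ ($I{\left(J \right)} = \frac{J}{-2} + \frac{J}{12} = J \left(- \frac{1}{2}\right) + J \frac{1}{12} = - \frac{J}{2} + \frac{J}{12} = - \frac{5 J}{12}$)
$u{\left(C,R \right)} = -12 - R$ ($u{\left(C,R \right)} = - (12 + R) = -12 - R$)
$w{\left(s,l \right)} = s + 5 l$ ($w{\left(s,l \right)} = 5 l + s = s + 5 l$)
$- \frac{377374}{w{\left(u{\left(I{\left(5 \right)},26 \right)},524 \right)}} = - \frac{377374}{\left(-12 - 26\right) + 5 \cdot 524} = - \frac{377374}{\left(-12 - 26\right) + 2620} = - \frac{377374}{-38 + 2620} = - \frac{377374}{2582} = \left(-377374\right) \frac{1}{2582} = - \frac{188687}{1291}$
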